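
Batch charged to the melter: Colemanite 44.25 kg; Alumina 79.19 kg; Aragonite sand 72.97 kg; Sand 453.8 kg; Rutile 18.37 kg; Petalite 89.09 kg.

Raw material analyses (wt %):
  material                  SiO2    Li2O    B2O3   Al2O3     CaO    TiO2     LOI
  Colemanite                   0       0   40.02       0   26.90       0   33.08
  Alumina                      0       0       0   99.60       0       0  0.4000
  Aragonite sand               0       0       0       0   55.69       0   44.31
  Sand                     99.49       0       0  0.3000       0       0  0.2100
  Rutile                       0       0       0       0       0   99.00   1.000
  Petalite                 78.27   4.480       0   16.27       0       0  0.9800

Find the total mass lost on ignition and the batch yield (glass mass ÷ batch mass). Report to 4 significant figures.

LOI loss = 49.30 kg; glass = 708.4 kg; yield = 93.49%

In-progress results are printed, rounded to 4 significant figures, on the page; each numeric step maintains full precision all the way through; every reported number is rounded only once; all derived quantities are computed in full float precision (ignition loss, six oxide percentages, totals, yield, net glass mass) from the weighed amounts per 708.4 kg of glass exactly as shown in the question or the answer.
Ignition loss by material:
  Colemanite: 44.25 × 0.3308 = 14.64 kg
  Alumina: 79.19 × 0.004000 = 0.3168 kg
  Aragonite sand: 72.97 × 0.4431 = 32.33 kg
  Sand: 453.8 × 0.002100 = 0.9530 kg
  Rutile: 18.37 × 0.01000 = 0.1837 kg
  Petalite: 89.09 × 0.009800 = 0.8731 kg
Total LOI = 49.30 kg
Glass = batch − LOI = 757.7 − 49.30 = 708.4 kg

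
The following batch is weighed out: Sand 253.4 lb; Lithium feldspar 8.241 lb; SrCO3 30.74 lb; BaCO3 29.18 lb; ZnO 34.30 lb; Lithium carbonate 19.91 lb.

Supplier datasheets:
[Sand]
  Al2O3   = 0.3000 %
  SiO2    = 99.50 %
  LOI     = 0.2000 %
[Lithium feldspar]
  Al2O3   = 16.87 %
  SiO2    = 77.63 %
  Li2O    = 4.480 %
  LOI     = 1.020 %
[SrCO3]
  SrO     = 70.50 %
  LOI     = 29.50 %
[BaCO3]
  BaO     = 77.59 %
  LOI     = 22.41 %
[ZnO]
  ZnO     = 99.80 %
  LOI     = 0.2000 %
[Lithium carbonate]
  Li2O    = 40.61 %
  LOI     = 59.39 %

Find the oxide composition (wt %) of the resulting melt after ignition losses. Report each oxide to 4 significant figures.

All arithmetic maintains exact precision through the solve; intermediates are shown (rounded to 4 significant digits) in the working; every reported value carries a single rounding — derived quantities (six oxide percentages, ignition loss, yield, totals, net glass mass) are carried at full float precision from the weighed amounts for 347.7 lb of glass, exactly as shown in the problem or answer text.
Per-oxide mass from batch:
  SrO: 30.74·0.7050 = 21.67 lb
  BaO: 29.18·0.7759 = 22.64 lb
  ZnO: 34.30·0.9980 = 34.23 lb
  Al2O3: 253.4·0.003000 + 8.241·0.1687 = 2.150 lb
  SiO2: 253.4·0.9950 + 8.241·0.7763 = 258.5 lb
  Li2O: 8.241·0.04480 + 19.91·0.4061 = 8.455 lb
LOI: 253.4·0.002000 + 8.241·0.01020 + 30.74·0.2950 + 29.18·0.2241 + 34.30·0.002000 + 19.91·0.5939 = 28.09 lb
The glass mass, total less LOI, = 375.8 − 28.09 = 347.7 lb (the oxide masses sum to this)
percent by weight: oxide/glass ×100

Glass mass = 347.7 lb (batch 375.8 − LOI 28.09).
Composition: SrO 6.233%, BaO 6.512%, ZnO 9.846%, Al2O3 0.6185%, SiO2 74.36%, Li2O 2.432%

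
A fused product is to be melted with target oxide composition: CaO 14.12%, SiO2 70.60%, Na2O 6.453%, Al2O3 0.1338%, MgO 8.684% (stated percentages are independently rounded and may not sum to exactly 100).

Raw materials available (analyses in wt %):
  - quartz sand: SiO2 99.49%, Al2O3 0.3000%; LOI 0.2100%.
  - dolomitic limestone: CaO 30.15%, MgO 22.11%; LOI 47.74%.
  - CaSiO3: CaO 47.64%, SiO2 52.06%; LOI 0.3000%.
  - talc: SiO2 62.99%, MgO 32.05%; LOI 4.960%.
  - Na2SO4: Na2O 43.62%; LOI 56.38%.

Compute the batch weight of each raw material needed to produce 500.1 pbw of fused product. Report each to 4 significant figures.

Batch per 500.1 pbw fused product:
  quartz sand: 223.0 pbw
  dolomitic limestone: 41.04 pbw
  CaSiO3: 122.3 pbw
  talc: 107.2 pbw
  Na2SO4: 73.98 pbw
Total batch = 567.5 pbw; LOI loss = 67.45 pbw; yield = 88.11%

In-progress results are shown, rounded to 4 significant digits, within the worked lines — all internal work runs at exact precision throughout; every reported result is rounded just once; derived quantities are carried using the weight values on 500.1 pbw of glass at full float precision (glass mass, totals, yield, five oxide percentages, LOI), as written in either problem or answer.
Oxide mass targets, per 500.1 pbw fused product:
  CaO: 14.12% × 500.1 = 70.61 pbw
  SiO2: 70.60% × 500.1 = 353.1 pbw
  Na2O: 6.453% × 500.1 = 32.27 pbw
  Al2O3: 0.1338% × 500.1 = 0.6691 pbw
  MgO: 8.684% × 500.1 = 43.43 pbw
Checking each oxide sum using the reported weights, per the basis as stated (summed amounts equal target values within answer rounding):
  CaO: 41.04·0.3015 + 122.3·0.4764 = 70.64 pbw (target 70.61 pbw)
  SiO2: 223.0·0.9949 + 122.3·0.5206 + 107.2·0.6299 = 353.1 pbw (target 353.1 pbw)
  Na2O: 73.98·0.4362 = 32.27 pbw (target 32.27 pbw)
  Al2O3: 223.0·0.003000 = 0.6690 pbw (target 0.6691 pbw)
  MgO: 41.04·0.2211 + 107.2·0.3205 = 43.43 pbw (target 43.43 pbw)
Consistency of the glass mass: net batch after ignition = 500.1 pbw (the Σ of target masses is 500.1 pbw; stated basis 500.1 pbw — deltas are rounding alone).
Batch total: Σ batch = 567.5 pbw; LOI removed, Σ of batch·LOI: 67.45 pbw; yield, glass over the total, = 88.11%.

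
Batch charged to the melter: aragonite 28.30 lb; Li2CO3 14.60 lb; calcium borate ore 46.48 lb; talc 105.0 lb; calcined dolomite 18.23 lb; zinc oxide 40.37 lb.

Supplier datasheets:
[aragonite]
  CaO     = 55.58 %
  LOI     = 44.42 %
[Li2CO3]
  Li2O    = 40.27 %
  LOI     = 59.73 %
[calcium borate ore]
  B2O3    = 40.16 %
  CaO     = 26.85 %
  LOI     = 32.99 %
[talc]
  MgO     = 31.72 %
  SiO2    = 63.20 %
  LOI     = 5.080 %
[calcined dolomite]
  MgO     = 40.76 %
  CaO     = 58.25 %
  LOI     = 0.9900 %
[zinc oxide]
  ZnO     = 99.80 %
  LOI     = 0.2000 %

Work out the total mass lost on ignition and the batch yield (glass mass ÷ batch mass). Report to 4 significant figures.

The whole derivation holds exact precision all the way through — working values appear (rounded to 4 significant digits) in the working; a single rounding yields every reported value; the derived quantities (the yield, LOI, the totals, the six compositions, net glass mass) are carried at full precision from the weighed amounts per 210.8 lb of glass precisely as stated by either problem or answer.
LOI of each material in turn:
  aragonite: 28.30 × 0.4442 = 12.57 lb
  Li2CO3: 14.60 × 0.5973 = 8.721 lb
  calcium borate ore: 46.48 × 0.3299 = 15.33 lb
  talc: 105.0 × 0.05080 = 5.334 lb
  calcined dolomite: 18.23 × 0.009900 = 0.1805 lb
  zinc oxide: 40.37 × 0.002000 = 0.08074 lb
Total LOI = 42.22 lb
Glass = batch − LOI = 253.0 − 42.22 = 210.8 lb

LOI loss = 42.22 lb; glass = 210.8 lb; yield = 83.31%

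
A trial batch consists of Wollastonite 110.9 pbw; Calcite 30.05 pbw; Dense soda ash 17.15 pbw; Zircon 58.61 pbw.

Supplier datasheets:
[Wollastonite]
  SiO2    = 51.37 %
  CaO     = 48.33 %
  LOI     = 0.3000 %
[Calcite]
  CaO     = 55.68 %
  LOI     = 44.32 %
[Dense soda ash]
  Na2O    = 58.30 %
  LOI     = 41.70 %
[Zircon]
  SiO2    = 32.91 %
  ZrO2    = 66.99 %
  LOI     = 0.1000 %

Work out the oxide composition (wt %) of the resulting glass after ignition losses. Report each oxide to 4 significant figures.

Mid-chain values are shown, rounded to 4 significant digits, between the steps. Each numeric step carries full precision all the way through — a single rounding yields each reported value. The derived quantities (ignition loss, the yield, glass mass, the totals, the four compositions) are rebuilt using the weight values at 195.8 pbw of glass at full float precision, as given in problem or answer.
Per-oxide mass from batch:
  SiO2: 110.9·0.5137 + 58.61·0.3291 = 76.26 pbw
  Na2O: 17.15·0.5830 = 9.998 pbw
  CaO: 110.9·0.4833 + 30.05·0.5568 = 70.33 pbw
  ZrO2: 58.61·0.6699 = 39.26 pbw
LOI: 110.9·0.003000 + 30.05·0.4432 + 17.15·0.4170 + 58.61·0.001000 = 20.86 pbw
Glass = total batch minus LOI = 216.7 − 20.86 = 195.8 pbw (the oxide masses sum to this)
percent share: oxide ÷ glass, ×100

Glass mass = 195.8 pbw (batch 216.7 − LOI 20.86).
Composition: SiO2 38.94%, Na2O 5.105%, CaO 35.91%, ZrO2 20.05%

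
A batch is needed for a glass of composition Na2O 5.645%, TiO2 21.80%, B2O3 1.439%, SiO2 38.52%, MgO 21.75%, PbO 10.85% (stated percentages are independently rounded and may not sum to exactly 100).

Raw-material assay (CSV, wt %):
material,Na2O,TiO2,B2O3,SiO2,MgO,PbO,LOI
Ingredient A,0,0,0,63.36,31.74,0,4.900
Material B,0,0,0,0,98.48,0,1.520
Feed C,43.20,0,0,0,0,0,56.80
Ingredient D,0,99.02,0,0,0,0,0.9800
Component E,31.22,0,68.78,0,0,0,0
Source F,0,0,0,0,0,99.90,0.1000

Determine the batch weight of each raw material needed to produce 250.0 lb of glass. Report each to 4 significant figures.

Batch per 250.0 lb glass:
  Ingredient A: 152.0 lb
  Material B: 6.228 lb
  Feed C: 28.89 lb
  Ingredient D: 55.04 lb
  Component E: 5.230 lb
  Source F: 27.15 lb
Total batch = 274.5 lb; LOI loss = 24.52 lb; yield = 91.07%

Every computation keeps full float precision throughout; in-progress results are printed (rounded to 4 significant figures) within the worked lines. Each reported result is rounded once only — all derived quantities are carried from the batch weights for 250.0 lb of glass in full float precision (net glass mass, the six compositions, the yield, LOI, totals), precisely as stated by the problem or the answer.
Target oxide masses per 250.0 lb glass:
  Na2O: 5.645% × 250.0 = 14.11 lb
  TiO2: 21.80% × 250.0 = 54.50 lb
  B2O3: 1.439% × 250.0 = 3.598 lb
  SiO2: 38.52% × 250.0 = 96.30 lb
  MgO: 21.75% × 250.0 = 54.38 lb
  PbO: 10.85% × 250.0 = 27.12 lb
Per-oxide balance check on the weights just shown, for the quoted basis mass (summed amounts equal target values inside rounding margins):
  Na2O: 28.89·0.4320 + 5.230·0.3122 = 14.11 lb (target 14.11 lb)
  TiO2: 55.04·0.9902 = 54.50 lb (target 54.50 lb)
  B2O3: 5.230·0.6878 = 3.597 lb (target 3.598 lb)
  SiO2: 152.0·0.6336 = 96.31 lb (target 96.30 lb)
  MgO: 152.0·0.3174 + 6.228·0.9848 = 54.38 lb (target 54.38 lb)
  PbO: 27.15·0.9990 = 27.12 lb (target 27.12 lb)
Consistency of the glass mass: the batch minus its LOI: 250.0 lb (the targets, summed, come to 250.0 lb; the stated basis being 250.0 lb — any gap is answer rounding).
Batch total: Σ batch = 274.5 lb; LOI loss = Σ batch·LOI = 24.52 lb; the yield ratio, glass ÷ batch: 91.07%.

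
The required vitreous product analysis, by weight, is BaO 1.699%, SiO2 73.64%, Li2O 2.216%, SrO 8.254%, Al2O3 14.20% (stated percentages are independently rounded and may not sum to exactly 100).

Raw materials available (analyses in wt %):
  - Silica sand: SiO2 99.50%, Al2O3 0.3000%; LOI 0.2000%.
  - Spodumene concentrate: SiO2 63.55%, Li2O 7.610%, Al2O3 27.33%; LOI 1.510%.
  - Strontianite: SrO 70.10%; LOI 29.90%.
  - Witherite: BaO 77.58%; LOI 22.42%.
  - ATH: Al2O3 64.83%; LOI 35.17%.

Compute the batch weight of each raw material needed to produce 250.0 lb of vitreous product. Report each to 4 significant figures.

Every computation holds full float precision at all times; mid-chain values are displayed, with 4-significant-figure rounding, in the working — a single rounding yields every reported result. Derived quantities, including LOI, net glass mass, the totals, yield, five oxide percentages, are recomputed using the weight values for 250.0 lb of glass at full precision precisely as stated by question or answer.
Per-oxide target masses for 250.0 lb vitreous product:
  BaO: 1.699% × 250.0 = 4.248 lb
  SiO2: 73.64% × 250.0 = 184.1 lb
  Li2O: 2.216% × 250.0 = 5.540 lb
  SrO: 8.254% × 250.0 = 20.64 lb
  Al2O3: 14.20% × 250.0 = 35.50 lb
Verifying the oxide balance given the weights on record, per the basis as stated (target by target, the sums agree exact up to rounding of places):
  BaO: 5.475·0.7758 = 4.248 lb (target 4.248 lb)
  SiO2: 138.5·0.9950 + 72.80·0.6355 = 184.1 lb (target 184.1 lb)
  Li2O: 72.80·0.07610 = 5.540 lb (target 5.540 lb)
  SrO: 29.44·0.7010 = 20.64 lb (target 20.64 lb)
  Al2O3: 138.5·0.003000 + 72.80·0.2733 + 23.43·0.6483 = 35.50 lb (target 35.50 lb)
Consistency of the glass mass: batch total minus LOI = 250.0 lb (the Σ of target masses is 250.0 lb; basis as stated: 250.0 lb — a pure rounding effect).
Batch total: Σ batch = 269.6 lb; the LOI term Σ batch·LOI equals 19.65 lb; yield = glass ÷ total batch = 92.71%.

Batch per 250.0 lb vitreous product:
  Silica sand: 138.5 lb
  Spodumene concentrate: 72.80 lb
  Strontianite: 29.44 lb
  Witherite: 5.475 lb
  ATH: 23.43 lb
Total batch = 269.6 lb; LOI loss = 19.65 lb; yield = 92.71%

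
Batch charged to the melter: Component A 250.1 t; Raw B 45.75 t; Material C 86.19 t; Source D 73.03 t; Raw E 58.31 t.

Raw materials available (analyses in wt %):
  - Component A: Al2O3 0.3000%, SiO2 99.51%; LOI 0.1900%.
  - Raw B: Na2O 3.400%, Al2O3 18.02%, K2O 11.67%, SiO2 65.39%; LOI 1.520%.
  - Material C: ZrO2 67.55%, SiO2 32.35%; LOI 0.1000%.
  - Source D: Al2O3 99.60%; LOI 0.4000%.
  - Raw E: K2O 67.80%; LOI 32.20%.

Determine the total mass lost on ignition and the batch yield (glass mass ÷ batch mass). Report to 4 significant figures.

Working values are displayed, rounded to 4 significant figures, across the worked steps — exact precision is maintained all the way through; each reported result is rounded exactly once. The derived quantities (yield, the five compositions, glass mass, totals, ignition loss) are rebuilt using the weight values at 493.1 t of glass at full precision as set out in either problem or answer.
Loss on ignition, line by line:
  Component A: 250.1 × 0.001900 = 0.4752 t
  Raw B: 45.75 × 0.01520 = 0.6954 t
  Material C: 86.19 × 0.001000 = 0.08619 t
  Source D: 73.03 × 0.004000 = 0.2921 t
  Raw E: 58.31 × 0.3220 = 18.78 t
Total LOI = 20.32 t
Glass = batch − LOI = 513.4 − 20.32 = 493.1 t

LOI loss = 20.32 t; glass = 493.1 t; yield = 96.04%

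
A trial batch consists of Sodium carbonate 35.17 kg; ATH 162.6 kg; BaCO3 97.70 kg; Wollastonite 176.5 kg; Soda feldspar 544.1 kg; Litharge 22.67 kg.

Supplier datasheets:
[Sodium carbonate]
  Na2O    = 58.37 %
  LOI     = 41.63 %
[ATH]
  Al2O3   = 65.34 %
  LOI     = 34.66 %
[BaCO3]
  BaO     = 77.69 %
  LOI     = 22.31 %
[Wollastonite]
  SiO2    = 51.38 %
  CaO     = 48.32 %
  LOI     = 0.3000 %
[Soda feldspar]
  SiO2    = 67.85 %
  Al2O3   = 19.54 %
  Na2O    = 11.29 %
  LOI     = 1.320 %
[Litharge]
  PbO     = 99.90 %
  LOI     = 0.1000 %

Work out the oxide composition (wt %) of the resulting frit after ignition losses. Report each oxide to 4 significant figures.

Full float precision is carried through the solve; in-progress results are displayed, with 4-significant-figure rounding, at each printed step. Every reported number is rounded just once — all derived quantities, including the totals, the yield, glass mass, LOI, six oxide percentages, are rebuilt using the weight values at 938.2 kg of glass at full precision precisely as stated by question or answer.
Delivered oxide masses:
  SiO2: 176.5·0.5138 + 544.1·0.6785 = 459.9 kg
  Al2O3: 162.6·0.6534 + 544.1·0.1954 = 212.6 kg
  PbO: 22.67·0.9990 = 22.65 kg
  BaO: 97.70·0.7769 = 75.90 kg
  Na2O: 35.17·0.5837 + 544.1·0.1129 = 81.96 kg
  CaO: 176.5·0.4832 = 85.28 kg
LOI: 35.17·0.4163 + 162.6·0.3466 + 97.70·0.2231 + 176.5·0.003000 + 544.1·0.01320 + 22.67·0.001000 = 100.5 kg
The glass mass, total less LOI, = 1039 − 100.5 = 938.2 kg (matching Σ of the oxides)
wt % = oxide mass / glass mass × 100

Glass mass = 938.2 kg (batch 1039 − LOI 100.5).
Composition: SiO2 49.01%, Al2O3 22.66%, PbO 2.414%, BaO 8.090%, Na2O 8.736%, CaO 9.090%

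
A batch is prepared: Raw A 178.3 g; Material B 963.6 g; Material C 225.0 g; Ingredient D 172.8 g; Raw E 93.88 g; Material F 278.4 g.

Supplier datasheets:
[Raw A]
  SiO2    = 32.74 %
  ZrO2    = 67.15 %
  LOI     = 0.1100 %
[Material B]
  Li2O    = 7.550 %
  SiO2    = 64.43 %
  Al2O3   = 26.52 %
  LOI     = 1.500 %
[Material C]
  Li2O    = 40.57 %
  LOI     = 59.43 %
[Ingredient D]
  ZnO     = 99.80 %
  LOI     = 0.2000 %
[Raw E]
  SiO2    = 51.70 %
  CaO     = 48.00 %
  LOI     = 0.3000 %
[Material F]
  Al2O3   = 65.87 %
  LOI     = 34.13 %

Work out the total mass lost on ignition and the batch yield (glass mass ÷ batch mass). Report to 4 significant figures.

Each numeric step carries full precision through every step; working values are displayed with 4-significant-figure rounding in the printout — every reported figure is rounded exactly once; all derived quantities, including the six compositions, the yield, totals, LOI, glass mass, are rebuilt from the weighed amounts for 1668 g of glass at exact precision exactly as printed in question or answer.
Each material's LOI contribution:
  Raw A: 178.3 × 0.001100 = 0.1961 g
  Material B: 963.6 × 0.01500 = 14.45 g
  Material C: 225.0 × 0.5943 = 133.7 g
  Ingredient D: 172.8 × 0.002000 = 0.3456 g
  Raw E: 93.88 × 0.003000 = 0.2816 g
  Material F: 278.4 × 0.3413 = 95.02 g
Total LOI = 244.0 g
Glass = batch − LOI = 1912 − 244.0 = 1668 g

LOI loss = 244.0 g; glass = 1668 g; yield = 87.24%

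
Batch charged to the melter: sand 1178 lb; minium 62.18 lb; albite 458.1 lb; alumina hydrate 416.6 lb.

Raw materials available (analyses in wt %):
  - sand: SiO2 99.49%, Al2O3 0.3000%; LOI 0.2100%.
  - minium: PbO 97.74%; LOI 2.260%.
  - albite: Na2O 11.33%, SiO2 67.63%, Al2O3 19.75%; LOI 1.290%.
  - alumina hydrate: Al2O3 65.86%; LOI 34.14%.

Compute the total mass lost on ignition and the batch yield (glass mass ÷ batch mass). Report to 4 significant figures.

LOI loss = 152.0 lb; glass = 1963 lb; yield = 92.81%

Every computation runs at full precision in every operation; working values are displayed with 4-significant-digit rounding across the worked steps; exactly one rounding lands on every reported figure. All derived quantities are rebuilt starting from the weights per 1963 lb of glass in full precision (the totals, the four compositions, glass mass, ignition loss, yield), as they appear in the problem or the answer.
Material-by-material LOI:
  sand: 1178 × 0.002100 = 2.474 lb
  minium: 62.18 × 0.02260 = 1.405 lb
  albite: 458.1 × 0.01290 = 5.909 lb
  alumina hydrate: 416.6 × 0.3414 = 142.2 lb
Total LOI = 152.0 lb
Glass = batch − LOI = 2115 − 152.0 = 1963 lb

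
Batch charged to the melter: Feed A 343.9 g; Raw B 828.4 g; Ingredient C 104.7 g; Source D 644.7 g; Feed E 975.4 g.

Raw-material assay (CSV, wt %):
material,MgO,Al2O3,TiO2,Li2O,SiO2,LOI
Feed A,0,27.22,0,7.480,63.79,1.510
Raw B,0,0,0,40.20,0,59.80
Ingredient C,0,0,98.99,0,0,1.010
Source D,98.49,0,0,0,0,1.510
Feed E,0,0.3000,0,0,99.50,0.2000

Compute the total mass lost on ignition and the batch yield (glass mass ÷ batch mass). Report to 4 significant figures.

Each numeric step runs at exact precision at all times — in-progress results are printed, rounded to four significant digits, when written out — every reported result is rounded once only. The derived quantities are re-derived from the weighed amounts at 2384 g of glass in full float precision (the five compositions, the totals, the yield, net glass mass, ignition loss) exactly as shown in the problem or answer text.
Per-material ignition loss:
  Feed A: 343.9 × 0.01510 = 5.193 g
  Raw B: 828.4 × 0.5980 = 495.4 g
  Ingredient C: 104.7 × 0.01010 = 1.057 g
  Source D: 644.7 × 0.01510 = 9.735 g
  Feed E: 975.4 × 0.002000 = 1.951 g
Total LOI = 513.3 g
Glass = batch − LOI = 2897 − 513.3 = 2384 g

LOI loss = 513.3 g; glass = 2384 g; yield = 82.28%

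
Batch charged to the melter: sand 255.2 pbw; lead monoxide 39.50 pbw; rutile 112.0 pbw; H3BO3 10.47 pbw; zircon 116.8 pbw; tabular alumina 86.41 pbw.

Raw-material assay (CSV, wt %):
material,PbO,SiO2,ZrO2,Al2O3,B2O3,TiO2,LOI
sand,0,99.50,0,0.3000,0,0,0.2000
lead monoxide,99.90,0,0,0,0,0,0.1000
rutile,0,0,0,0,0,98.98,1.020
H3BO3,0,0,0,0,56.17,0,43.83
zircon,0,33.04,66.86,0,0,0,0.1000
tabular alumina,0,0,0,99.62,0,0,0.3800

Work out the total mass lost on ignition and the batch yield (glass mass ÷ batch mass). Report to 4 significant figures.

Values along the way are printed rounded to 4 significant digits across the worked steps — full float precision is maintained at each step — every reported figure includes exactly one rounding; derived quantities (LOI, glass mass, the six compositions, the yield, the totals) are recomputed from the weighed amounts for 613.7 pbw of glass in exact precision exactly as shown in either problem or answer.
Material-by-material LOI:
  sand: 255.2 × 0.002000 = 0.5104 pbw
  lead monoxide: 39.50 × 0.001000 = 0.03950 pbw
  rutile: 112.0 × 0.01020 = 1.142 pbw
  H3BO3: 10.47 × 0.4383 = 4.589 pbw
  zircon: 116.8 × 0.001000 = 0.1168 pbw
  tabular alumina: 86.41 × 0.003800 = 0.3284 pbw
Total LOI = 6.726 pbw
Glass = batch − LOI = 620.4 − 6.726 = 613.7 pbw

LOI loss = 6.726 pbw; glass = 613.7 pbw; yield = 98.92%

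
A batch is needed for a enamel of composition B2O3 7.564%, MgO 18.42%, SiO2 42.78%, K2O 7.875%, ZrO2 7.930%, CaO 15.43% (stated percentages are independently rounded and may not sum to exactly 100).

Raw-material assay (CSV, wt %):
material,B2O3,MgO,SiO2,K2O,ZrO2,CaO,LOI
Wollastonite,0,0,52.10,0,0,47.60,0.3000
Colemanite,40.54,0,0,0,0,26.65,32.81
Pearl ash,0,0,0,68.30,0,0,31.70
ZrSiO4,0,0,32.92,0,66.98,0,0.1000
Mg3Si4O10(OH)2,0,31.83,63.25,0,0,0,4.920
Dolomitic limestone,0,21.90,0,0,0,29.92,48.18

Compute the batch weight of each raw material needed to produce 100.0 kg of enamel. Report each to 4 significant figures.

Batch per 100.0 kg enamel:
  Wollastonite: 14.41 kg
  Colemanite: 18.66 kg
  Pearl ash: 11.53 kg
  ZrSiO4: 11.84 kg
  Mg3Si4O10(OH)2: 49.60 kg
  Dolomitic limestone: 12.02 kg
Total batch = 118.1 kg; LOI loss = 18.06 kg; yield = 84.70%

The working math carries full precision end to end. In-progress results are printed rounded to 4 significant figures. Every reported value carries a single rounding. Derived quantities (LOI, the yield, totals, glass mass, the six compositions) are computed in full float precision starting from the weights per 100.0 kg of glass, as quoted within the problem or the answer.
Target masses of each oxide per 100.0 kg enamel:
  B2O3: 7.564% × 100.0 = 7.564 kg
  MgO: 18.42% × 100.0 = 18.42 kg
  SiO2: 42.78% × 100.0 = 42.78 kg
  K2O: 7.875% × 100.0 = 7.875 kg
  ZrO2: 7.930% × 100.0 = 7.930 kg
  CaO: 15.43% × 100.0 = 15.43 kg
Per-oxide balance check applying the batch weights above, for the quoted basis mass (sum by sum, the targets are met once rounding is allowed for):
  B2O3: 18.66·0.4054 = 7.565 kg (target 7.564 kg)
  MgO: 49.60·0.3183 + 12.02·0.2190 = 18.42 kg (target 18.42 kg)
  SiO2: 14.41·0.5210 + 11.84·0.3292 + 49.60·0.6325 = 42.78 kg (target 42.78 kg)
  K2O: 11.53·0.6830 = 7.875 kg (target 7.875 kg)
  ZrO2: 11.84·0.6698 = 7.930 kg (target 7.930 kg)
  CaO: 14.41·0.4760 + 18.66·0.2665 + 12.02·0.2992 = 15.43 kg (target 15.43 kg)
Glass-mass bookkeeping: total batch − LOI = 100.0 kg (the targets, summed, come to 100.0 kg; the stated basis being 100.0 kg — any gap is answer rounding).
Batch grand total — Σ batch = 118.1 kg; LOI loss = Σ batch·LOI = 18.06 kg; as yield: glass ÷ batch → 84.70%.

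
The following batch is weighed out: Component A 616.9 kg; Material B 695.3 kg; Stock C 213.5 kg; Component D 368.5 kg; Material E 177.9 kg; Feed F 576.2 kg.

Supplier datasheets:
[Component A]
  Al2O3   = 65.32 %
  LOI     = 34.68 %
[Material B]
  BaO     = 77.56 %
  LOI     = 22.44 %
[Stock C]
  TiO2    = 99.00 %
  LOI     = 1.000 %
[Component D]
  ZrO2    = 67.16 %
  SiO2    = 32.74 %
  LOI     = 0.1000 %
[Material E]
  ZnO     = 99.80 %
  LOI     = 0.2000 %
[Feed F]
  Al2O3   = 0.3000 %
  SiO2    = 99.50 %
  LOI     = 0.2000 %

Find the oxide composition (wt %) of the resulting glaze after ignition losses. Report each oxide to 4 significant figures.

Glass mass = 2274 kg (batch 2648 − LOI 374.0).
Composition: Al2O3 17.79%, ZnO 7.806%, BaO 23.71%, TiO2 9.294%, ZrO2 10.88%, SiO2 30.51%

Intermediates appear rounded to four significant figures within the worked lines — the whole derivation maintains full float precision from start to finish. Every reported number takes a single rounding — derived quantities are rebuilt starting from the weights for 2274 kg of glass in full precision (glass mass, totals, six oxide percentages, yield, ignition loss), exactly as shown in the question or the answer.
Delivered oxide masses:
  Al2O3: 616.9·0.6532 + 576.2·0.003000 = 404.7 kg
  ZnO: 177.9·0.9980 = 177.5 kg
  BaO: 695.3·0.7756 = 539.3 kg
  TiO2: 213.5·0.9900 = 211.4 kg
  ZrO2: 368.5·0.6716 = 247.5 kg
  SiO2: 368.5·0.3274 + 576.2·0.9950 = 694.0 kg
LOI: 616.9·0.3468 + 695.3·0.2244 + 213.5·0.01000 + 368.5·0.001000 + 177.9·0.002000 + 576.2·0.002000 = 374.0 kg
The glass mass, total less LOI, = 2648 − 374.0 = 2274 kg (matching Σ of the oxides)
each wt % is 100 × oxide ÷ glass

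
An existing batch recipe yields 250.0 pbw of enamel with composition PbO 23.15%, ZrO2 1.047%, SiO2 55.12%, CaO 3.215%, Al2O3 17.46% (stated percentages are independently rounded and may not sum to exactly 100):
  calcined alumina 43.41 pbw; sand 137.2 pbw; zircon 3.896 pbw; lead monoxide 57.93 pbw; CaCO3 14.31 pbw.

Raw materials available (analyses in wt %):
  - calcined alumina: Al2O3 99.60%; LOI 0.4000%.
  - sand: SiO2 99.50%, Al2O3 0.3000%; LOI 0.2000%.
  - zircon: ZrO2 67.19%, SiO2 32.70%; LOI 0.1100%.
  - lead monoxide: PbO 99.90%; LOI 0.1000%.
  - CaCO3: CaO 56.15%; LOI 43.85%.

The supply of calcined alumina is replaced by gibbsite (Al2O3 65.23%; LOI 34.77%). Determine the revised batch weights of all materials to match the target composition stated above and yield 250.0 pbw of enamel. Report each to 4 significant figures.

Working values are printed, rounded to four significant figures, at each printed step; all arithmetic carries exact precision in all steps; exactly one rounding lands on each reported number. Derived quantities (ignition loss, the totals, the yield, glass mass, the five compositions) are re-derived using the weight values for 250.0 pbw of glass in exact precision as set out in the problem or answer text.
Target oxide masses per 250.0 pbw enamel:
  PbO: 23.15% × 250.0 = 57.88 pbw
  ZrO2: 1.047% × 250.0 = 2.618 pbw
  SiO2: 55.12% × 250.0 = 137.8 pbw
  CaO: 3.215% × 250.0 = 8.038 pbw
  Al2O3: 17.46% × 250.0 = 43.65 pbw
Balance tally, oxide-wise, working from each reported weight, versus the basis set out (target by target, the sums agree within answer rounding):
  PbO: 57.93·0.9990 = 57.87 pbw (target 57.88 pbw)
  ZrO2: 3.896·0.6719 = 2.618 pbw (target 2.618 pbw)
  SiO2: 137.2·0.9950 + 3.896·0.3270 = 137.8 pbw (target 137.8 pbw)
  CaO: 14.31·0.5615 = 8.035 pbw (target 8.038 pbw)
  Al2O3: 66.29·0.6523 + 137.2·0.003000 = 43.65 pbw (target 43.65 pbw)
Mass balance on the glass: total batch − LOI = 250.0 pbw (the Σ of target masses is 250.0 pbw; with the basis standing at 250.0 pbw — a pure rounding effect).
Adding the batch up: Σ batch = 279.6 pbw; Σ batch·LOI gives LOI loss = 29.66 pbw; yield: glass divided by total = 89.39%.

Revised batch per 250.0 pbw enamel:
  gibbsite: 66.29 pbw
  sand: 137.2 pbw
  zircon: 3.896 pbw
  lead monoxide: 57.93 pbw
  CaCO3: 14.31 pbw
Total batch = 279.6 pbw; LOI loss = 29.66 pbw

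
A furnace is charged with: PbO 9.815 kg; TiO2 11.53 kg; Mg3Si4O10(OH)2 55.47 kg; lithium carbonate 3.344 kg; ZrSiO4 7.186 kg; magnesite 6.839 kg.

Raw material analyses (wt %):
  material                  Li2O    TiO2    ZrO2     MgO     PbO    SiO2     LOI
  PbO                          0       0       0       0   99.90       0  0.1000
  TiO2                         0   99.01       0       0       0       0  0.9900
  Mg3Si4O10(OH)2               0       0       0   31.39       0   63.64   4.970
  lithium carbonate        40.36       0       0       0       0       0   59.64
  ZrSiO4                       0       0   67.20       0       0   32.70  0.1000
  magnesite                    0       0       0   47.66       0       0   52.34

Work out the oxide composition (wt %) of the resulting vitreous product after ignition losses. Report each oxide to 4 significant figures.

Glass mass = 85.72 kg (batch 94.18 − LOI 8.462).
Composition: Li2O 1.574%, TiO2 13.32%, ZrO2 5.633%, MgO 24.11%, PbO 11.44%, SiO2 43.92%

Rounding to four significant figures governs every working value as shown; every computation carries exact precision at each step; every reported value takes just one rounding; derived quantities (net glass mass, yield, the six compositions, the totals, LOI) are rebuilt from the weighed amounts for 85.72 kg of glass at full precision, as set out in the question or the answer.
What the batch supplies per oxide:
  Li2O: 3.344·0.4036 = 1.350 kg
  TiO2: 11.53·0.9901 = 11.42 kg
  ZrO2: 7.186·0.6720 = 4.829 kg
  MgO: 55.47·0.3139 + 6.839·0.4766 = 20.67 kg
  PbO: 9.815·0.9990 = 9.805 kg
  SiO2: 55.47·0.6364 + 7.186·0.3270 = 37.65 kg
LOI: 9.815·0.001000 + 11.53·0.009900 + 55.47·0.04970 + 3.344·0.5964 + 7.186·0.001000 + 6.839·0.5234 = 8.462 kg
Net of LOI, the glass mass = 94.18 − 8.462 = 85.72 kg (= Σ oxide masses)
oxide / glass × 100 gives the wt %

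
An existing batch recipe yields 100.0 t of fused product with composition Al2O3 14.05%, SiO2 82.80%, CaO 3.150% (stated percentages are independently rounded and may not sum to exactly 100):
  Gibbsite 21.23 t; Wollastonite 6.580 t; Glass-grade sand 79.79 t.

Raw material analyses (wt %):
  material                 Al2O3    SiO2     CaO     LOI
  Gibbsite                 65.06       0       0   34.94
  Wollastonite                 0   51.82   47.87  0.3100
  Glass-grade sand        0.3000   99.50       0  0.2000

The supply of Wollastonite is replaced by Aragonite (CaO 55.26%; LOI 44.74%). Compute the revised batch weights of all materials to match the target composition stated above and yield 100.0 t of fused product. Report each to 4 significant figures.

Working values are shown (rounded to 4 significant digits) as written — the working math keeps exact precision in all steps. A single rounding completes every reported figure. The derived quantities (totals, glass mass, the yield, ignition loss, the three compositions) are computed starting from the weights at 100.0 t of glass in full precision as set out in the question or the answer.
Target masses of each oxide per 100.0 t fused product:
  Al2O3: 14.05% × 100.0 = 14.05 t
  SiO2: 82.80% × 100.0 = 82.80 t
  CaO: 3.150% × 100.0 = 3.150 t
Checking each oxide sum with the batch weights as given, versus the basis set out (sums match the target masses within answer rounding):
  Al2O3: 21.21·0.6506 + 83.22·0.003000 = 14.05 t (target 14.05 t)
  SiO2: 83.22·0.9950 = 82.80 t (target 82.80 t)
  CaO: 5.700·0.5526 = 3.150 t (target 3.150 t)
Glass-mass bookkeeping: total charge less LOI = 100.0 t (summing oxide targets gives 100.0 t; basis as stated: 100.0 t — a pure rounding effect).
Total batch = Σ batch = 110.1 t; the LOI term Σ batch·LOI equals 10.13 t; the yield ratio, glass ÷ batch: 90.80%.

Revised batch per 100.0 t fused product:
  Gibbsite: 21.21 t
  Aragonite: 5.700 t
  Glass-grade sand: 83.22 t
Total batch = 110.1 t; LOI loss = 10.13 t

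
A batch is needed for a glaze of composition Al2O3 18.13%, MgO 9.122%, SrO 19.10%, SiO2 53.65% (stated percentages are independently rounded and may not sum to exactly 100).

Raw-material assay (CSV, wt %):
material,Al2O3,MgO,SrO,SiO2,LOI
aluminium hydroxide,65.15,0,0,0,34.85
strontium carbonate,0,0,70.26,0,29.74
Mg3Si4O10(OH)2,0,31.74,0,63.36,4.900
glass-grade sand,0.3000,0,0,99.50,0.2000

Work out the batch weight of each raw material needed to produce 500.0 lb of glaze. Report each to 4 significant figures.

Batch per 500.0 lb glaze:
  aluminium hydroxide: 138.3 lb
  strontium carbonate: 135.9 lb
  Mg3Si4O10(OH)2: 143.7 lb
  glass-grade sand: 178.1 lb
Total batch = 596.0 lb; LOI loss = 96.01 lb; yield = 83.89%

The intermediate values are shown with 4-significant-digit rounding within the worked lines — all internal work holds exact precision at all times — each reported figure undergoes a single rounding — derived quantities, including the four compositions, totals, glass mass, yield, ignition loss, are re-derived starting from the weights for 500.0 lb of glass in full float precision, exactly as printed in question or answer.
Target oxide masses per 500.0 lb glaze:
  Al2O3: 18.13% × 500.0 = 90.65 lb
  MgO: 9.122% × 500.0 = 45.61 lb
  SrO: 19.10% × 500.0 = 95.50 lb
  SiO2: 53.65% × 500.0 = 268.2 lb
Oxide-by-oxide audit with the batch weights as given, relative to the basis at hand (summed amounts equal target values given rounding of the digits):
  Al2O3: 138.3·0.6515 + 178.1·0.003000 = 90.64 lb (target 90.65 lb)
  MgO: 143.7·0.3174 = 45.61 lb (target 45.61 lb)
  SrO: 135.9·0.7026 = 95.48 lb (target 95.50 lb)
  SiO2: 143.7·0.6336 + 178.1·0.9950 = 268.3 lb (target 268.2 lb)
Auditing the glass mass value: net batch after ignition = 500.0 lb (per-oxide target masses sum to 500.0 lb; the stated basis being 500.0 lb — rounding explains the deltas).
Batch total: Σ batch = 596.0 lb; the LOI term Σ batch·LOI equals 96.01 lb; yield, glass over the total, = 83.89%.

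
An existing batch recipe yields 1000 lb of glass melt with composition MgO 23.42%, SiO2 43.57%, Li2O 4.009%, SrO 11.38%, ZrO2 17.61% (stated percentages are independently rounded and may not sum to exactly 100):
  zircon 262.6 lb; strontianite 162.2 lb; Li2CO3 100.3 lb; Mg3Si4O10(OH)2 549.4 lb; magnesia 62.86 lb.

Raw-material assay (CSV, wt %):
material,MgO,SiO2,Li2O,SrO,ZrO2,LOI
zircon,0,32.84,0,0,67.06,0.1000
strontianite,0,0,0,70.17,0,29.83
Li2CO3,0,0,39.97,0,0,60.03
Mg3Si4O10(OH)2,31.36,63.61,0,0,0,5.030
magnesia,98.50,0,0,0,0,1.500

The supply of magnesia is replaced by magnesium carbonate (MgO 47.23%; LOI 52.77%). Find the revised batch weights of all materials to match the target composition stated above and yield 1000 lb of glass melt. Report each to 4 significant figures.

Exact precision is kept at every stage. Intermediates appear, rounded to 4 significant figures, in the working; every reported result is rounded once only. Derived quantities (yield, ignition loss, net glass mass, five oxide percentages, the totals) are computed starting from the weights on 1000 lb of glass at exact precision, precisely as stated by either problem or answer.
Oxide-by-oxide targets in 1000 lb glass melt:
  MgO: 23.42% × 1000 = 234.2 lb
  SiO2: 43.57% × 1000 = 435.7 lb
  Li2O: 4.009% × 1000 = 40.09 lb
  SrO: 11.38% × 1000 = 113.8 lb
  ZrO2: 17.61% × 1000 = 176.1 lb
Verifying the oxide balance using the reported weights, at the basis given (oxide sums agree with the targets exact up to rounding of places):
  MgO: 549.4·0.3136 + 131.1·0.4723 = 234.2 lb (target 234.2 lb)
  SiO2: 262.6·0.3284 + 549.4·0.6361 = 435.7 lb (target 435.7 lb)
  Li2O: 100.3·0.3997 = 40.09 lb (target 40.09 lb)
  SrO: 162.2·0.7017 = 113.8 lb (target 113.8 lb)
  ZrO2: 262.6·0.6706 = 176.1 lb (target 176.1 lb)
The glass-mass cross-check: batch total minus LOI = 999.9 lb (targets for the oxides total 999.9 lb; versus the stated basis of 1000 lb — rounding explains the deltas).
Whole-batch sum: Σ batch = 1206 lb; LOI removed, Σ of batch·LOI: 205.7 lb; yield: glass divided by total = 82.94%.

Revised batch per 1000 lb glass melt:
  zircon: 262.6 lb
  strontianite: 162.2 lb
  Li2CO3: 100.3 lb
  Mg3Si4O10(OH)2: 549.4 lb
  magnesium carbonate: 131.1 lb
Total batch = 1206 lb; LOI loss = 205.7 lb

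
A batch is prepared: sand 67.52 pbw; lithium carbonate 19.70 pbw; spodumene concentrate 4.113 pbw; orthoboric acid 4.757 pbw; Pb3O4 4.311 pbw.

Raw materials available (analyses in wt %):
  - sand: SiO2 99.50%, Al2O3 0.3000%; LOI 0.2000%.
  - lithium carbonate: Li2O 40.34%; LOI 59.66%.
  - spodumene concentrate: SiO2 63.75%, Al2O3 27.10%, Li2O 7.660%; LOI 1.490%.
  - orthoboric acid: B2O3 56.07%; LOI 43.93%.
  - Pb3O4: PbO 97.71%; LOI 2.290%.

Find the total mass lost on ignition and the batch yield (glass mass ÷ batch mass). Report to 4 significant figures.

LOI loss = 14.14 pbw; glass = 86.26 pbw; yield = 85.92%

Mid-chain values appear rounded to 4 significant digits between the steps. Each numeric step runs at full float precision at each step — every reported value is rounded a single time; derived quantities (five oxide percentages, net glass mass, the yield, LOI, totals) are recomputed using the weight values at 86.26 pbw of glass at exact precision precisely as stated by the question or the answer.
Material-by-material LOI:
  sand: 67.52 × 0.002000 = 0.1350 pbw
  lithium carbonate: 19.70 × 0.5966 = 11.75 pbw
  spodumene concentrate: 4.113 × 0.01490 = 0.06128 pbw
  orthoboric acid: 4.757 × 0.4393 = 2.090 pbw
  Pb3O4: 4.311 × 0.02290 = 0.09872 pbw
Total LOI = 14.14 pbw
Glass = batch − LOI = 100.4 − 14.14 = 86.26 pbw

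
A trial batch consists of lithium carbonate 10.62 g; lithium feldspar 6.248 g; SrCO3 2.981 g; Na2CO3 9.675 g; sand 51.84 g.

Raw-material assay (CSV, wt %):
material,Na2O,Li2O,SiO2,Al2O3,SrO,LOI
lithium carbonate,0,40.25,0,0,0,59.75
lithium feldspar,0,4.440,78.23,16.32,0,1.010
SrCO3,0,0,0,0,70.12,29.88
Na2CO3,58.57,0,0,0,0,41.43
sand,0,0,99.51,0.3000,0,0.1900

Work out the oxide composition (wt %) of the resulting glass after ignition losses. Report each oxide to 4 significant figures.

Values along the way are printed (rounded to four significant digits) on the page; full precision is maintained at each step; a single rounding yields each reported number; the derived quantities are re-derived in exact precision (the five compositions, net glass mass, ignition loss, totals, the yield) starting from the weights per 69.96 g of glass, as set out in the problem or the answer.
Oxide masses out of the charge:
  Na2O: 9.675·0.5857 = 5.667 g
  Li2O: 10.62·0.4025 + 6.248·0.04440 = 4.552 g
  SiO2: 6.248·0.7823 + 51.84·0.9951 = 56.47 g
  Al2O3: 6.248·0.1632 + 51.84·0.003000 = 1.175 g
  SrO: 2.981·0.7012 = 2.090 g
LOI: 10.62·0.5975 + 6.248·0.01010 + 2.981·0.2988 + 9.675·0.4143 + 51.84·0.001900 = 11.41 g
Glass mass = batch − LOI = 81.36 − 11.41 = 69.96 g (= Σ oxide masses)
percent share: oxide ÷ glass, ×100

Glass mass = 69.96 g (batch 81.36 − LOI 11.41).
Composition: Na2O 8.100%, Li2O 6.507%, SiO2 80.73%, Al2O3 1.680%, SrO 2.988%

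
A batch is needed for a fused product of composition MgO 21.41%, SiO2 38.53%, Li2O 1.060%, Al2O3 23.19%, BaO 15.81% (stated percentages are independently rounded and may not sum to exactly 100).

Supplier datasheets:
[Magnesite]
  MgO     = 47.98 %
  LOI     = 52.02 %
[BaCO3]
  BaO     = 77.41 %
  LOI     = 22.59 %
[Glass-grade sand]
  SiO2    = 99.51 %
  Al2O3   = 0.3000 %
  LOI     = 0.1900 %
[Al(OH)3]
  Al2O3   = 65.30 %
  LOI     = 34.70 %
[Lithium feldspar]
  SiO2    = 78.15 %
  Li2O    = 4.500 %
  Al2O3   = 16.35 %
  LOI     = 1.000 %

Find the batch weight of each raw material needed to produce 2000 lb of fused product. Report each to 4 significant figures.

Intermediates are printed rounded to four significant digits within the worked lines — the whole derivation maintains full float precision at each step — each reported number is rounded exactly once; all derived quantities are rebuilt in exact precision (yield, the five compositions, net glass mass, LOI, totals) from the batch weights for 2000 lb of glass as quoted within the problem or answer text.
Oxide-by-oxide targets in 2000 lb fused product:
  MgO: 21.41% × 2000 = 428.2 lb
  SiO2: 38.53% × 2000 = 770.6 lb
  Li2O: 1.060% × 2000 = 21.20 lb
  Al2O3: 23.19% × 2000 = 463.8 lb
  BaO: 15.81% × 2000 = 316.2 lb
Sums-versus-targets review applying the batch weights above, per the basis as stated (every target is met by its sum up to rounding of the answer):
  MgO: 892.5·0.4798 = 428.2 lb (target 428.2 lb)
  SiO2: 404.4·0.9951 + 471.1·0.7815 = 770.6 lb (target 770.6 lb)
  Li2O: 471.1·0.04500 = 21.20 lb (target 21.20 lb)
  Al2O3: 404.4·0.003000 + 590.4·0.6530 + 471.1·0.1635 = 463.8 lb (target 463.8 lb)
  BaO: 408.5·0.7741 = 316.2 lb (target 316.2 lb)
Glass-mass bookkeeping: Σ batch − LOI loss = 2000 lb (the Σ of target masses is 2000 lb; versus the stated basis of 2000 lb — a pure rounding effect).
Batch grand total — Σ batch = 2767 lb; Σ batch·LOI gives LOI loss = 766.9 lb; the yield ratio, glass ÷ batch: 72.28%.

Batch per 2000 lb fused product:
  Magnesite: 892.5 lb
  BaCO3: 408.5 lb
  Glass-grade sand: 404.4 lb
  Al(OH)3: 590.4 lb
  Lithium feldspar: 471.1 lb
Total batch = 2767 lb; LOI loss = 766.9 lb; yield = 72.28%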